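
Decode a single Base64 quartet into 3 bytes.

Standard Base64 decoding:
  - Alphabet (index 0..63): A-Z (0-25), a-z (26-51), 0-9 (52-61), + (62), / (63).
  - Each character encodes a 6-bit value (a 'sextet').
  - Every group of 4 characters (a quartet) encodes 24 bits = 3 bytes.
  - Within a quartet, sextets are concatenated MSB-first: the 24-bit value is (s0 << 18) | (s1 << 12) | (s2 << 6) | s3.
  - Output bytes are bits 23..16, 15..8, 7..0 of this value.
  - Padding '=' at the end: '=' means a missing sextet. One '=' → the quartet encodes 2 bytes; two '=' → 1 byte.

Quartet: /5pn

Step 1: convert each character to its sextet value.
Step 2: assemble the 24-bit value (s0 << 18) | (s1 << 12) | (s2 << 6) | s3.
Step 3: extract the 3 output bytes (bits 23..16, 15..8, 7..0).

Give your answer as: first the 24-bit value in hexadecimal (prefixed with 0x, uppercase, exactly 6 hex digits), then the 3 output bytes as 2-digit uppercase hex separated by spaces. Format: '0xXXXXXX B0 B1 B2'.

Answer: 0xFF9A67 FF 9A 67

Derivation:
Sextets: /=63, 5=57, p=41, n=39
24-bit: (63<<18) | (57<<12) | (41<<6) | 39
      = 0xFC0000 | 0x039000 | 0x000A40 | 0x000027
      = 0xFF9A67
Bytes: (v>>16)&0xFF=FF, (v>>8)&0xFF=9A, v&0xFF=67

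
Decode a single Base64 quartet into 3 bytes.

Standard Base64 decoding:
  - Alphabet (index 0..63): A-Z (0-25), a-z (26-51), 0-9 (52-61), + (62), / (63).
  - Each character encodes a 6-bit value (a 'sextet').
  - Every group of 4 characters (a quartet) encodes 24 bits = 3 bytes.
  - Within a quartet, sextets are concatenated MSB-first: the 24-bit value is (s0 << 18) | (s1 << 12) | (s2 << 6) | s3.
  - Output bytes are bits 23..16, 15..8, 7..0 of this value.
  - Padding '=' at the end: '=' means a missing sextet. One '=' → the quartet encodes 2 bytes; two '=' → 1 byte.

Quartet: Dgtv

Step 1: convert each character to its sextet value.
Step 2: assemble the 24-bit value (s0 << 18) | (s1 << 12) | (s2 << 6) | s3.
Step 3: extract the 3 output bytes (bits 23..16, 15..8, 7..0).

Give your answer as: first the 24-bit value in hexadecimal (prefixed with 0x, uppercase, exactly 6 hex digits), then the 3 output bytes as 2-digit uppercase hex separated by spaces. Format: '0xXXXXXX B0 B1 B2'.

Answer: 0x0E0B6F 0E 0B 6F

Derivation:
Sextets: D=3, g=32, t=45, v=47
24-bit: (3<<18) | (32<<12) | (45<<6) | 47
      = 0x0C0000 | 0x020000 | 0x000B40 | 0x00002F
      = 0x0E0B6F
Bytes: (v>>16)&0xFF=0E, (v>>8)&0xFF=0B, v&0xFF=6F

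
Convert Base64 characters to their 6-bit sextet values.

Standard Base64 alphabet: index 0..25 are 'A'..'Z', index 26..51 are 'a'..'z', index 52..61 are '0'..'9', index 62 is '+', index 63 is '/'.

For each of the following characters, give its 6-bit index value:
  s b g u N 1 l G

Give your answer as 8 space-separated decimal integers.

Answer: 44 27 32 46 13 53 37 6

Derivation:
's': a..z range, 26 + ord('s') − ord('a') = 44
'b': a..z range, 26 + ord('b') − ord('a') = 27
'g': a..z range, 26 + ord('g') − ord('a') = 32
'u': a..z range, 26 + ord('u') − ord('a') = 46
'N': A..Z range, ord('N') − ord('A') = 13
'1': 0..9 range, 52 + ord('1') − ord('0') = 53
'l': a..z range, 26 + ord('l') − ord('a') = 37
'G': A..Z range, ord('G') − ord('A') = 6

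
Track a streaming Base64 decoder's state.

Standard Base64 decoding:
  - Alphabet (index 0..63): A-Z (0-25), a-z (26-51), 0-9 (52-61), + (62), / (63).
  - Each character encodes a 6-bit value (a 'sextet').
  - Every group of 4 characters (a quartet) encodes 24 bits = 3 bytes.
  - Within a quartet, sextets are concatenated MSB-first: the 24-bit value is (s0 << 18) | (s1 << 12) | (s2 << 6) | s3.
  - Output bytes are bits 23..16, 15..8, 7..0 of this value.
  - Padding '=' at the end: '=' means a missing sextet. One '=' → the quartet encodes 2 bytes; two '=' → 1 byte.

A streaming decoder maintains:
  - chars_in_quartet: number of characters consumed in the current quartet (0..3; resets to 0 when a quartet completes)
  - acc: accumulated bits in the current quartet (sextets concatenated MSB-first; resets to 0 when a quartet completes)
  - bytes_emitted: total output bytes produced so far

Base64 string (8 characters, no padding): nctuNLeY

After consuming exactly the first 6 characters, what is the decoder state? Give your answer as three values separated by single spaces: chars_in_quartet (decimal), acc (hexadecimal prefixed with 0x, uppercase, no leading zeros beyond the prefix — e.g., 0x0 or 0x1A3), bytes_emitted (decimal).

After char 0 ('n'=39): chars_in_quartet=1 acc=0x27 bytes_emitted=0
After char 1 ('c'=28): chars_in_quartet=2 acc=0x9DC bytes_emitted=0
After char 2 ('t'=45): chars_in_quartet=3 acc=0x2772D bytes_emitted=0
After char 3 ('u'=46): chars_in_quartet=4 acc=0x9DCB6E -> emit 9D CB 6E, reset; bytes_emitted=3
After char 4 ('N'=13): chars_in_quartet=1 acc=0xD bytes_emitted=3
After char 5 ('L'=11): chars_in_quartet=2 acc=0x34B bytes_emitted=3

Answer: 2 0x34B 3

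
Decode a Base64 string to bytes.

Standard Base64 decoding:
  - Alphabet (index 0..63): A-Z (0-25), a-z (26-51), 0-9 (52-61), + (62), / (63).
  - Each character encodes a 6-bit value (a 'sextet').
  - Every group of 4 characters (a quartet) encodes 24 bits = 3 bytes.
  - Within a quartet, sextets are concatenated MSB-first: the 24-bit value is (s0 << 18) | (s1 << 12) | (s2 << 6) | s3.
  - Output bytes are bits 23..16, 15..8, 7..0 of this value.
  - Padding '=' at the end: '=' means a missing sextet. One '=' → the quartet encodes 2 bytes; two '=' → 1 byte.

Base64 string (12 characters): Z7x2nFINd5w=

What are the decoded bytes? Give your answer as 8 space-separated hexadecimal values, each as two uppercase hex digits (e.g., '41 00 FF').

After char 0 ('Z'=25): chars_in_quartet=1 acc=0x19 bytes_emitted=0
After char 1 ('7'=59): chars_in_quartet=2 acc=0x67B bytes_emitted=0
After char 2 ('x'=49): chars_in_quartet=3 acc=0x19EF1 bytes_emitted=0
After char 3 ('2'=54): chars_in_quartet=4 acc=0x67BC76 -> emit 67 BC 76, reset; bytes_emitted=3
After char 4 ('n'=39): chars_in_quartet=1 acc=0x27 bytes_emitted=3
After char 5 ('F'=5): chars_in_quartet=2 acc=0x9C5 bytes_emitted=3
After char 6 ('I'=8): chars_in_quartet=3 acc=0x27148 bytes_emitted=3
After char 7 ('N'=13): chars_in_quartet=4 acc=0x9C520D -> emit 9C 52 0D, reset; bytes_emitted=6
After char 8 ('d'=29): chars_in_quartet=1 acc=0x1D bytes_emitted=6
After char 9 ('5'=57): chars_in_quartet=2 acc=0x779 bytes_emitted=6
After char 10 ('w'=48): chars_in_quartet=3 acc=0x1DE70 bytes_emitted=6
Padding '=': partial quartet acc=0x1DE70 -> emit 77 9C; bytes_emitted=8

Answer: 67 BC 76 9C 52 0D 77 9C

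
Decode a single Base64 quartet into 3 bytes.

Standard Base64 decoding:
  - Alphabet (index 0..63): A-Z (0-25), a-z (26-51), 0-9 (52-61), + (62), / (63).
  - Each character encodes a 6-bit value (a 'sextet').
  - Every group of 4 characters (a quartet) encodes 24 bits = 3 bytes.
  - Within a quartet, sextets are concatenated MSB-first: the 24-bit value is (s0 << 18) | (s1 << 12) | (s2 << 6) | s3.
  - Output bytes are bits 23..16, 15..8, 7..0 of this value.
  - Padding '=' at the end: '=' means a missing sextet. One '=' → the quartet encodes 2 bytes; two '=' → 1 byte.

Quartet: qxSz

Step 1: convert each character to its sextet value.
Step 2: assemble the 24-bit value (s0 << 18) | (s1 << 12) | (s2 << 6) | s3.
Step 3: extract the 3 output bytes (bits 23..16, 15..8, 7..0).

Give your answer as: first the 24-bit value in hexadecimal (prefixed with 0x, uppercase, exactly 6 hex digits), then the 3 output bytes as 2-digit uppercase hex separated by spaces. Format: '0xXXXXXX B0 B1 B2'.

Answer: 0xAB14B3 AB 14 B3

Derivation:
Sextets: q=42, x=49, S=18, z=51
24-bit: (42<<18) | (49<<12) | (18<<6) | 51
      = 0xA80000 | 0x031000 | 0x000480 | 0x000033
      = 0xAB14B3
Bytes: (v>>16)&0xFF=AB, (v>>8)&0xFF=14, v&0xFF=B3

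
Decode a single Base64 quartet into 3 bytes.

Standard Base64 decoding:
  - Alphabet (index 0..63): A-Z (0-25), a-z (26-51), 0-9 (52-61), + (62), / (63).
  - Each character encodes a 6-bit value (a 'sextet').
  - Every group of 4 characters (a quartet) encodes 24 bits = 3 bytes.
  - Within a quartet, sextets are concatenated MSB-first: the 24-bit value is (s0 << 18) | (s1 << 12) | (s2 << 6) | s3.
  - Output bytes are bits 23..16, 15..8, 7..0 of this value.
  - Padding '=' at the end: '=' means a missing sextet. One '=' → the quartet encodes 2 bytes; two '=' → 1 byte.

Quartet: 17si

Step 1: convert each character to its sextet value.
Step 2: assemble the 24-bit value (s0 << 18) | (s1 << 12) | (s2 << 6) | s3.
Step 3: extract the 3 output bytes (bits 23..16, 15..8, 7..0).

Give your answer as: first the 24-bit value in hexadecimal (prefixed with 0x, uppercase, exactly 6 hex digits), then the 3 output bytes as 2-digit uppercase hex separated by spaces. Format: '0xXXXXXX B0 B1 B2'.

Answer: 0xD7BB22 D7 BB 22

Derivation:
Sextets: 1=53, 7=59, s=44, i=34
24-bit: (53<<18) | (59<<12) | (44<<6) | 34
      = 0xD40000 | 0x03B000 | 0x000B00 | 0x000022
      = 0xD7BB22
Bytes: (v>>16)&0xFF=D7, (v>>8)&0xFF=BB, v&0xFF=22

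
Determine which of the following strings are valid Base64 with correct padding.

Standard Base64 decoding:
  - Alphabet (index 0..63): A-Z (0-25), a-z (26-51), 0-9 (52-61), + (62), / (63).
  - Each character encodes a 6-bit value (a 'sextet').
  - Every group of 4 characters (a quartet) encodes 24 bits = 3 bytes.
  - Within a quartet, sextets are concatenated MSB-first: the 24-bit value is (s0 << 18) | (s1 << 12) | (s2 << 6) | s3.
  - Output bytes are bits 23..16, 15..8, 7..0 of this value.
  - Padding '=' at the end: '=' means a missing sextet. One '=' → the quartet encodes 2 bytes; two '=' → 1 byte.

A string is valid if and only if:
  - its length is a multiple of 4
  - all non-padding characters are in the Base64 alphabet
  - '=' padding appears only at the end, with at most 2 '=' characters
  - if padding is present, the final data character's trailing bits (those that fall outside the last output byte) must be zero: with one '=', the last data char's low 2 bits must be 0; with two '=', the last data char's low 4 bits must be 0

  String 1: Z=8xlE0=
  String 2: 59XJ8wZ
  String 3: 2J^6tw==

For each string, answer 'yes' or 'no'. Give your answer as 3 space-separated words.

String 1: 'Z=8xlE0=' → invalid (bad char(s): ['=']; '=' in middle)
String 2: '59XJ8wZ' → invalid (len=7 not mult of 4)
String 3: '2J^6tw==' → invalid (bad char(s): ['^'])

Answer: no no no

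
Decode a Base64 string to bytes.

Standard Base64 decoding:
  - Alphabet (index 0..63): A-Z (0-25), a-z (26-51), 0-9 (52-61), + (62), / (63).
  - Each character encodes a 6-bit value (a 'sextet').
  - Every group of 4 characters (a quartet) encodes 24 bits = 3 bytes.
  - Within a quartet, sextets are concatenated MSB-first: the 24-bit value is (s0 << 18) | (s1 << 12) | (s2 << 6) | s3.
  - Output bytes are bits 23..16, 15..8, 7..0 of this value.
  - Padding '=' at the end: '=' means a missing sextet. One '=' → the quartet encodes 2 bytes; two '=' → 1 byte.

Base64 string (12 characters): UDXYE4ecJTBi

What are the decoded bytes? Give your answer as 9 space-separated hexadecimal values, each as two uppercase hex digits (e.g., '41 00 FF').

After char 0 ('U'=20): chars_in_quartet=1 acc=0x14 bytes_emitted=0
After char 1 ('D'=3): chars_in_quartet=2 acc=0x503 bytes_emitted=0
After char 2 ('X'=23): chars_in_quartet=3 acc=0x140D7 bytes_emitted=0
After char 3 ('Y'=24): chars_in_quartet=4 acc=0x5035D8 -> emit 50 35 D8, reset; bytes_emitted=3
After char 4 ('E'=4): chars_in_quartet=1 acc=0x4 bytes_emitted=3
After char 5 ('4'=56): chars_in_quartet=2 acc=0x138 bytes_emitted=3
After char 6 ('e'=30): chars_in_quartet=3 acc=0x4E1E bytes_emitted=3
After char 7 ('c'=28): chars_in_quartet=4 acc=0x13879C -> emit 13 87 9C, reset; bytes_emitted=6
After char 8 ('J'=9): chars_in_quartet=1 acc=0x9 bytes_emitted=6
After char 9 ('T'=19): chars_in_quartet=2 acc=0x253 bytes_emitted=6
After char 10 ('B'=1): chars_in_quartet=3 acc=0x94C1 bytes_emitted=6
After char 11 ('i'=34): chars_in_quartet=4 acc=0x253062 -> emit 25 30 62, reset; bytes_emitted=9

Answer: 50 35 D8 13 87 9C 25 30 62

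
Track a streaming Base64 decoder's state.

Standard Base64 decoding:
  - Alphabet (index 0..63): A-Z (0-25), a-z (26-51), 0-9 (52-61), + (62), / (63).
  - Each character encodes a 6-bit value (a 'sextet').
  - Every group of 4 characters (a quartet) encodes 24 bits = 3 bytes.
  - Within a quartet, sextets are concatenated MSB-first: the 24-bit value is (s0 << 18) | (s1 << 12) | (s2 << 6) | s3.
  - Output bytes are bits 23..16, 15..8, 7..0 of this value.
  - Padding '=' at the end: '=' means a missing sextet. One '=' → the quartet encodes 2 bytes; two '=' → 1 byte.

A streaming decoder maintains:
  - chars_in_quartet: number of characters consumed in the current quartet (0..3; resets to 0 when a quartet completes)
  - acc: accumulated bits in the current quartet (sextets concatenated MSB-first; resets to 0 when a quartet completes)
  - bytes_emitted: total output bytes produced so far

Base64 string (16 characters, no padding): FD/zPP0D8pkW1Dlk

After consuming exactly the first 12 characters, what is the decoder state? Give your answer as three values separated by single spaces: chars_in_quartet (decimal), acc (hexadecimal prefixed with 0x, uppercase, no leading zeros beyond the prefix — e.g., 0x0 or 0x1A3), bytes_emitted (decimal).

After char 0 ('F'=5): chars_in_quartet=1 acc=0x5 bytes_emitted=0
After char 1 ('D'=3): chars_in_quartet=2 acc=0x143 bytes_emitted=0
After char 2 ('/'=63): chars_in_quartet=3 acc=0x50FF bytes_emitted=0
After char 3 ('z'=51): chars_in_quartet=4 acc=0x143FF3 -> emit 14 3F F3, reset; bytes_emitted=3
After char 4 ('P'=15): chars_in_quartet=1 acc=0xF bytes_emitted=3
After char 5 ('P'=15): chars_in_quartet=2 acc=0x3CF bytes_emitted=3
After char 6 ('0'=52): chars_in_quartet=3 acc=0xF3F4 bytes_emitted=3
After char 7 ('D'=3): chars_in_quartet=4 acc=0x3CFD03 -> emit 3C FD 03, reset; bytes_emitted=6
After char 8 ('8'=60): chars_in_quartet=1 acc=0x3C bytes_emitted=6
After char 9 ('p'=41): chars_in_quartet=2 acc=0xF29 bytes_emitted=6
After char 10 ('k'=36): chars_in_quartet=3 acc=0x3CA64 bytes_emitted=6
After char 11 ('W'=22): chars_in_quartet=4 acc=0xF29916 -> emit F2 99 16, reset; bytes_emitted=9

Answer: 0 0x0 9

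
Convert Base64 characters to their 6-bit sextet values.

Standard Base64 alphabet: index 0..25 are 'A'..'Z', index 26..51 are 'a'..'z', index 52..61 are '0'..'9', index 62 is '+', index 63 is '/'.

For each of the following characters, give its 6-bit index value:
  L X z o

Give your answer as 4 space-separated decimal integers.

'L': A..Z range, ord('L') − ord('A') = 11
'X': A..Z range, ord('X') − ord('A') = 23
'z': a..z range, 26 + ord('z') − ord('a') = 51
'o': a..z range, 26 + ord('o') − ord('a') = 40

Answer: 11 23 51 40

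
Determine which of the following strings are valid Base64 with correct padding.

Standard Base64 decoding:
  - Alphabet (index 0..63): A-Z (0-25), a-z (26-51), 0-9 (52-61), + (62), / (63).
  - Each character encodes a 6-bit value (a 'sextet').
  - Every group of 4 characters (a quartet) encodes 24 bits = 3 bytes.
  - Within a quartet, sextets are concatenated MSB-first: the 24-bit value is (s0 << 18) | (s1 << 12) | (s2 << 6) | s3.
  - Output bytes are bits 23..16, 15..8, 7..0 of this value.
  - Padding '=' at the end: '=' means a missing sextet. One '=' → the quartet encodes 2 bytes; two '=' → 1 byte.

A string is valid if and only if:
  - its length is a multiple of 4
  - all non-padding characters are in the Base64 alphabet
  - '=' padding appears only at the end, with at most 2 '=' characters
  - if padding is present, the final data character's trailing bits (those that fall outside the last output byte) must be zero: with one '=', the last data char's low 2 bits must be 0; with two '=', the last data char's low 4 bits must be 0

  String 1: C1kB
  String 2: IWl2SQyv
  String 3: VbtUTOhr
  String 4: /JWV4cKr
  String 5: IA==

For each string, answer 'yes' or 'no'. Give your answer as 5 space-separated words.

String 1: 'C1kB' → valid
String 2: 'IWl2SQyv' → valid
String 3: 'VbtUTOhr' → valid
String 4: '/JWV4cKr' → valid
String 5: 'IA==' → valid

Answer: yes yes yes yes yes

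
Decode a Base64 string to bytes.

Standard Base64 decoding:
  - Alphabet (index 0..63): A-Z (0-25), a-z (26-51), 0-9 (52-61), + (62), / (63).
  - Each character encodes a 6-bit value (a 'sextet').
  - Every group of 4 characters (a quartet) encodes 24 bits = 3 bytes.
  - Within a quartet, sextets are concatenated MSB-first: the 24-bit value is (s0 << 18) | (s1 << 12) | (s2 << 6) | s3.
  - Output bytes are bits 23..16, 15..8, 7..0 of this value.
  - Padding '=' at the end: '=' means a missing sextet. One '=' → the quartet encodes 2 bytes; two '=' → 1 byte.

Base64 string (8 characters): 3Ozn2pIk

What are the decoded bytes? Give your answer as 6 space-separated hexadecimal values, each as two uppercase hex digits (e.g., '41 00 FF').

After char 0 ('3'=55): chars_in_quartet=1 acc=0x37 bytes_emitted=0
After char 1 ('O'=14): chars_in_quartet=2 acc=0xDCE bytes_emitted=0
After char 2 ('z'=51): chars_in_quartet=3 acc=0x373B3 bytes_emitted=0
After char 3 ('n'=39): chars_in_quartet=4 acc=0xDCECE7 -> emit DC EC E7, reset; bytes_emitted=3
After char 4 ('2'=54): chars_in_quartet=1 acc=0x36 bytes_emitted=3
After char 5 ('p'=41): chars_in_quartet=2 acc=0xDA9 bytes_emitted=3
After char 6 ('I'=8): chars_in_quartet=3 acc=0x36A48 bytes_emitted=3
After char 7 ('k'=36): chars_in_quartet=4 acc=0xDA9224 -> emit DA 92 24, reset; bytes_emitted=6

Answer: DC EC E7 DA 92 24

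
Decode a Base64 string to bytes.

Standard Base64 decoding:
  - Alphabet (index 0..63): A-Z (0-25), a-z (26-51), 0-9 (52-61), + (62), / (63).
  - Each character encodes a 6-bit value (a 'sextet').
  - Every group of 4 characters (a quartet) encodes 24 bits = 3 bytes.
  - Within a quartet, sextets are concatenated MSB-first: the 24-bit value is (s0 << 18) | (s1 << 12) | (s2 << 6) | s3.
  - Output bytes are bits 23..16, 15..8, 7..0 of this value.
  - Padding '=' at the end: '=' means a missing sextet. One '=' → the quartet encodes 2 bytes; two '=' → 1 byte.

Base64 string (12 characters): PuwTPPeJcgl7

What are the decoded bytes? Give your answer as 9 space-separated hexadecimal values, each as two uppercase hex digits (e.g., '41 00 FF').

After char 0 ('P'=15): chars_in_quartet=1 acc=0xF bytes_emitted=0
After char 1 ('u'=46): chars_in_quartet=2 acc=0x3EE bytes_emitted=0
After char 2 ('w'=48): chars_in_quartet=3 acc=0xFBB0 bytes_emitted=0
After char 3 ('T'=19): chars_in_quartet=4 acc=0x3EEC13 -> emit 3E EC 13, reset; bytes_emitted=3
After char 4 ('P'=15): chars_in_quartet=1 acc=0xF bytes_emitted=3
After char 5 ('P'=15): chars_in_quartet=2 acc=0x3CF bytes_emitted=3
After char 6 ('e'=30): chars_in_quartet=3 acc=0xF3DE bytes_emitted=3
After char 7 ('J'=9): chars_in_quartet=4 acc=0x3CF789 -> emit 3C F7 89, reset; bytes_emitted=6
After char 8 ('c'=28): chars_in_quartet=1 acc=0x1C bytes_emitted=6
After char 9 ('g'=32): chars_in_quartet=2 acc=0x720 bytes_emitted=6
After char 10 ('l'=37): chars_in_quartet=3 acc=0x1C825 bytes_emitted=6
After char 11 ('7'=59): chars_in_quartet=4 acc=0x72097B -> emit 72 09 7B, reset; bytes_emitted=9

Answer: 3E EC 13 3C F7 89 72 09 7B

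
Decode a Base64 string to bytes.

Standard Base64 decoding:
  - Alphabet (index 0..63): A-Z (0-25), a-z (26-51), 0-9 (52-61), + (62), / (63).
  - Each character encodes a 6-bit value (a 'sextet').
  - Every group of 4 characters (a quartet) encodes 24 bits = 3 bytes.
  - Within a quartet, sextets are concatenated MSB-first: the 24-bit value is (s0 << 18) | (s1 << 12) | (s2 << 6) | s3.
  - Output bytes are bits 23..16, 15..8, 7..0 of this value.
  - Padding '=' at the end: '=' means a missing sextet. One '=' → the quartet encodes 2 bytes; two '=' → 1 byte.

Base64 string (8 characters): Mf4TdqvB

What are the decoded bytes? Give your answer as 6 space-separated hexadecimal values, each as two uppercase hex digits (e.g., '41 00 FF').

Answer: 31 FE 13 76 AB C1

Derivation:
After char 0 ('M'=12): chars_in_quartet=1 acc=0xC bytes_emitted=0
After char 1 ('f'=31): chars_in_quartet=2 acc=0x31F bytes_emitted=0
After char 2 ('4'=56): chars_in_quartet=3 acc=0xC7F8 bytes_emitted=0
After char 3 ('T'=19): chars_in_quartet=4 acc=0x31FE13 -> emit 31 FE 13, reset; bytes_emitted=3
After char 4 ('d'=29): chars_in_quartet=1 acc=0x1D bytes_emitted=3
After char 5 ('q'=42): chars_in_quartet=2 acc=0x76A bytes_emitted=3
After char 6 ('v'=47): chars_in_quartet=3 acc=0x1DAAF bytes_emitted=3
After char 7 ('B'=1): chars_in_quartet=4 acc=0x76ABC1 -> emit 76 AB C1, reset; bytes_emitted=6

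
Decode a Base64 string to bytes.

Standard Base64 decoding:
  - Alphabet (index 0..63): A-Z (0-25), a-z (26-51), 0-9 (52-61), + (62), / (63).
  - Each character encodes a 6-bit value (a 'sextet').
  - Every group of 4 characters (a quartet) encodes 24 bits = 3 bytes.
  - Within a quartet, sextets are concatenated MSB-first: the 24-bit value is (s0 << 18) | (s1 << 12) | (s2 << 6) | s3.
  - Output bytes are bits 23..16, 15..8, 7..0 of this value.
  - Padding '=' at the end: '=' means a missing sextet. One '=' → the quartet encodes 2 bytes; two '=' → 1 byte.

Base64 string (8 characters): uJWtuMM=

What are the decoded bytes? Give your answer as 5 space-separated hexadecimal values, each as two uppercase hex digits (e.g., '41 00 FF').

Answer: B8 95 AD B8 C3

Derivation:
After char 0 ('u'=46): chars_in_quartet=1 acc=0x2E bytes_emitted=0
After char 1 ('J'=9): chars_in_quartet=2 acc=0xB89 bytes_emitted=0
After char 2 ('W'=22): chars_in_quartet=3 acc=0x2E256 bytes_emitted=0
After char 3 ('t'=45): chars_in_quartet=4 acc=0xB895AD -> emit B8 95 AD, reset; bytes_emitted=3
After char 4 ('u'=46): chars_in_quartet=1 acc=0x2E bytes_emitted=3
After char 5 ('M'=12): chars_in_quartet=2 acc=0xB8C bytes_emitted=3
After char 6 ('M'=12): chars_in_quartet=3 acc=0x2E30C bytes_emitted=3
Padding '=': partial quartet acc=0x2E30C -> emit B8 C3; bytes_emitted=5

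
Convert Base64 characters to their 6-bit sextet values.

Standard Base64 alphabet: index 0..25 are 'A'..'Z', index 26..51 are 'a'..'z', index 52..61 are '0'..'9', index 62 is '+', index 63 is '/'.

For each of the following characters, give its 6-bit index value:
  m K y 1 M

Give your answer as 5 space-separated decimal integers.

Answer: 38 10 50 53 12

Derivation:
'm': a..z range, 26 + ord('m') − ord('a') = 38
'K': A..Z range, ord('K') − ord('A') = 10
'y': a..z range, 26 + ord('y') − ord('a') = 50
'1': 0..9 range, 52 + ord('1') − ord('0') = 53
'M': A..Z range, ord('M') − ord('A') = 12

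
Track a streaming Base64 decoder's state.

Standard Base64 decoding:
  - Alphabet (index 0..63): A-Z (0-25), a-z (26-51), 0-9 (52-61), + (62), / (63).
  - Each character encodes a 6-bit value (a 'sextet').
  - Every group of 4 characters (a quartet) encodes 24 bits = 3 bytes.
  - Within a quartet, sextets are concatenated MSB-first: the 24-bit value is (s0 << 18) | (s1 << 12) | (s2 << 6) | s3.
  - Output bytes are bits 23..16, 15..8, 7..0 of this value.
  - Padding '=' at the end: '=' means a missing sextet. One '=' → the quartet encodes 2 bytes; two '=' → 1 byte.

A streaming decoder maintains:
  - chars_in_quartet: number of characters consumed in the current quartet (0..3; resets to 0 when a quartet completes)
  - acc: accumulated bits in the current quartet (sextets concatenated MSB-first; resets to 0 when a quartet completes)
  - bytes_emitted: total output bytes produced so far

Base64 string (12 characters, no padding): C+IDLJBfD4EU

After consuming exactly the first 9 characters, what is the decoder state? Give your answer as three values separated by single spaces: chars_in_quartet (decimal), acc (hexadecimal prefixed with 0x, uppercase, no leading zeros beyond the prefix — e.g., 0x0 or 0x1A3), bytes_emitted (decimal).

Answer: 1 0x3 6

Derivation:
After char 0 ('C'=2): chars_in_quartet=1 acc=0x2 bytes_emitted=0
After char 1 ('+'=62): chars_in_quartet=2 acc=0xBE bytes_emitted=0
After char 2 ('I'=8): chars_in_quartet=3 acc=0x2F88 bytes_emitted=0
After char 3 ('D'=3): chars_in_quartet=4 acc=0xBE203 -> emit 0B E2 03, reset; bytes_emitted=3
After char 4 ('L'=11): chars_in_quartet=1 acc=0xB bytes_emitted=3
After char 5 ('J'=9): chars_in_quartet=2 acc=0x2C9 bytes_emitted=3
After char 6 ('B'=1): chars_in_quartet=3 acc=0xB241 bytes_emitted=3
After char 7 ('f'=31): chars_in_quartet=4 acc=0x2C905F -> emit 2C 90 5F, reset; bytes_emitted=6
After char 8 ('D'=3): chars_in_quartet=1 acc=0x3 bytes_emitted=6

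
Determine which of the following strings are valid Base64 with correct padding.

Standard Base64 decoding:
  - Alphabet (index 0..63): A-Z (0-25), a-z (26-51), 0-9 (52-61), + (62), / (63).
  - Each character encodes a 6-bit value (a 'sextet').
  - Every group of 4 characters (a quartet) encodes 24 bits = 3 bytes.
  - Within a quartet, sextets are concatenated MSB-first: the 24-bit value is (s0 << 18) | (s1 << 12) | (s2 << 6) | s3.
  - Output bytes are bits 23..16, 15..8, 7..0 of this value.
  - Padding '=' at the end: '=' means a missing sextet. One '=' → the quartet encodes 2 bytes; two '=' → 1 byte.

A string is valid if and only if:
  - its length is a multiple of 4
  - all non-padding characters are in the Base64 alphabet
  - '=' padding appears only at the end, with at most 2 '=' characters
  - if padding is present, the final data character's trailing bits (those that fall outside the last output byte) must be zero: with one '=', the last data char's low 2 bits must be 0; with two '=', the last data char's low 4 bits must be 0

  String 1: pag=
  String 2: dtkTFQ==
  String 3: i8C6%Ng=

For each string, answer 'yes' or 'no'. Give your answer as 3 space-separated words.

Answer: yes yes no

Derivation:
String 1: 'pag=' → valid
String 2: 'dtkTFQ==' → valid
String 3: 'i8C6%Ng=' → invalid (bad char(s): ['%'])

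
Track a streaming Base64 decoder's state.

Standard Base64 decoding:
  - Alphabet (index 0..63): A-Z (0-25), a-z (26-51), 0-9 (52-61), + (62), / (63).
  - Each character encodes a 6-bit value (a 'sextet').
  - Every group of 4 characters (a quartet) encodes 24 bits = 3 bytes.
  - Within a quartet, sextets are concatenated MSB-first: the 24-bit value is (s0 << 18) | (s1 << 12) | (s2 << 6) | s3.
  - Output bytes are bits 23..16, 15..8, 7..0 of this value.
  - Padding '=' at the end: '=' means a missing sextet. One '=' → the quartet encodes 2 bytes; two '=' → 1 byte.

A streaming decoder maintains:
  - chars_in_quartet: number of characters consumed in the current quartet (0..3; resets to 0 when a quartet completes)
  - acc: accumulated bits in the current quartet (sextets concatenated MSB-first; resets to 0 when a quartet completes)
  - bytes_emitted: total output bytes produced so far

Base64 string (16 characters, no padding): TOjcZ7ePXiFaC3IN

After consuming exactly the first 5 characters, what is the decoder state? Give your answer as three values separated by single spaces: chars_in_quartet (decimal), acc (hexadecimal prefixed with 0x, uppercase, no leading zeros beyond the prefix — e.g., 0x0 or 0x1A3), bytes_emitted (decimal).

After char 0 ('T'=19): chars_in_quartet=1 acc=0x13 bytes_emitted=0
After char 1 ('O'=14): chars_in_quartet=2 acc=0x4CE bytes_emitted=0
After char 2 ('j'=35): chars_in_quartet=3 acc=0x133A3 bytes_emitted=0
After char 3 ('c'=28): chars_in_quartet=4 acc=0x4CE8DC -> emit 4C E8 DC, reset; bytes_emitted=3
After char 4 ('Z'=25): chars_in_quartet=1 acc=0x19 bytes_emitted=3

Answer: 1 0x19 3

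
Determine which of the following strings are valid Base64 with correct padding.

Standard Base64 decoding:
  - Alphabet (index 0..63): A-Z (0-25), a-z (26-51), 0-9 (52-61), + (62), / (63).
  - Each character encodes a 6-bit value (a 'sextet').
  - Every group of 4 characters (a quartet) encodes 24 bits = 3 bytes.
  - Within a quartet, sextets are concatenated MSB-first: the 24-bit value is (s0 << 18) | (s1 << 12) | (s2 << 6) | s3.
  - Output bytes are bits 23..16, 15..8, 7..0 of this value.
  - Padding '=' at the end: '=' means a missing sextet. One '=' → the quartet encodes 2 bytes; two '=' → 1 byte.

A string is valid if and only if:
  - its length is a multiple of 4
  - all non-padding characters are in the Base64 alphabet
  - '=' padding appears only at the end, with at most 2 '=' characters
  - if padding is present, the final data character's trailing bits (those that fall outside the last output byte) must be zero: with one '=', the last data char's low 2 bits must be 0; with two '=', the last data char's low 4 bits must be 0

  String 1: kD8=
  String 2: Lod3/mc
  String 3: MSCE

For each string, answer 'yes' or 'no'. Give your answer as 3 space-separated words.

String 1: 'kD8=' → valid
String 2: 'Lod3/mc' → invalid (len=7 not mult of 4)
String 3: 'MSCE' → valid

Answer: yes no yes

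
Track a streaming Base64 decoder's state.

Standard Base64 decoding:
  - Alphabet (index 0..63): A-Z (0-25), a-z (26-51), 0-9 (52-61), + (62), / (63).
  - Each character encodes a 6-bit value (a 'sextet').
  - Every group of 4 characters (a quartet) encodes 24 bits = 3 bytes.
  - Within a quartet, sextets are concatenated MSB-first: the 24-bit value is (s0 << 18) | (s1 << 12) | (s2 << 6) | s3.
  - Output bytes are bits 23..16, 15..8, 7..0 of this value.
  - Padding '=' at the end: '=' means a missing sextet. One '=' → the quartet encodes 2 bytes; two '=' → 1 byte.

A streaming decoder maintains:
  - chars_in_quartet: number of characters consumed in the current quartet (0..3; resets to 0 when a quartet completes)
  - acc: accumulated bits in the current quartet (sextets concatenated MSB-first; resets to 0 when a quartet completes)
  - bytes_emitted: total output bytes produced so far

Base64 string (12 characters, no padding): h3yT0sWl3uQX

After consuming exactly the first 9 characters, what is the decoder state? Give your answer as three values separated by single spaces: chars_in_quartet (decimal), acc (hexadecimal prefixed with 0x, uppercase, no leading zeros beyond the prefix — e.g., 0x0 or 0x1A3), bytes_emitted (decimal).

Answer: 1 0x37 6

Derivation:
After char 0 ('h'=33): chars_in_quartet=1 acc=0x21 bytes_emitted=0
After char 1 ('3'=55): chars_in_quartet=2 acc=0x877 bytes_emitted=0
After char 2 ('y'=50): chars_in_quartet=3 acc=0x21DF2 bytes_emitted=0
After char 3 ('T'=19): chars_in_quartet=4 acc=0x877C93 -> emit 87 7C 93, reset; bytes_emitted=3
After char 4 ('0'=52): chars_in_quartet=1 acc=0x34 bytes_emitted=3
After char 5 ('s'=44): chars_in_quartet=2 acc=0xD2C bytes_emitted=3
After char 6 ('W'=22): chars_in_quartet=3 acc=0x34B16 bytes_emitted=3
After char 7 ('l'=37): chars_in_quartet=4 acc=0xD2C5A5 -> emit D2 C5 A5, reset; bytes_emitted=6
After char 8 ('3'=55): chars_in_quartet=1 acc=0x37 bytes_emitted=6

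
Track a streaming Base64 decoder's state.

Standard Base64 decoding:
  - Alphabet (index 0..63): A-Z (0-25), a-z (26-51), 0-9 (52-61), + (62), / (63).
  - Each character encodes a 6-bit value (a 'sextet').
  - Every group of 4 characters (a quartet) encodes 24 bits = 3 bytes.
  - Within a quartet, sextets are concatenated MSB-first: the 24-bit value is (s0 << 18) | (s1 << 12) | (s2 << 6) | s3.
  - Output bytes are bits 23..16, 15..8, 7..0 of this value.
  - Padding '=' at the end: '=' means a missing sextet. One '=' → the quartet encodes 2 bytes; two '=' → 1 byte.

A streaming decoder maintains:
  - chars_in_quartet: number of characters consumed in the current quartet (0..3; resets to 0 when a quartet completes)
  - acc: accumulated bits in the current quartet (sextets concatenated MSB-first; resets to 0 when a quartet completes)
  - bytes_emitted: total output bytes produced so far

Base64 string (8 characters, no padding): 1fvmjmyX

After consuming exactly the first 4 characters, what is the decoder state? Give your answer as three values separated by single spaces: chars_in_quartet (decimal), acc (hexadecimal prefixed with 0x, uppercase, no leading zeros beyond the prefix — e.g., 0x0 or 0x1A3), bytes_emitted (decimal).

After char 0 ('1'=53): chars_in_quartet=1 acc=0x35 bytes_emitted=0
After char 1 ('f'=31): chars_in_quartet=2 acc=0xD5F bytes_emitted=0
After char 2 ('v'=47): chars_in_quartet=3 acc=0x357EF bytes_emitted=0
After char 3 ('m'=38): chars_in_quartet=4 acc=0xD5FBE6 -> emit D5 FB E6, reset; bytes_emitted=3

Answer: 0 0x0 3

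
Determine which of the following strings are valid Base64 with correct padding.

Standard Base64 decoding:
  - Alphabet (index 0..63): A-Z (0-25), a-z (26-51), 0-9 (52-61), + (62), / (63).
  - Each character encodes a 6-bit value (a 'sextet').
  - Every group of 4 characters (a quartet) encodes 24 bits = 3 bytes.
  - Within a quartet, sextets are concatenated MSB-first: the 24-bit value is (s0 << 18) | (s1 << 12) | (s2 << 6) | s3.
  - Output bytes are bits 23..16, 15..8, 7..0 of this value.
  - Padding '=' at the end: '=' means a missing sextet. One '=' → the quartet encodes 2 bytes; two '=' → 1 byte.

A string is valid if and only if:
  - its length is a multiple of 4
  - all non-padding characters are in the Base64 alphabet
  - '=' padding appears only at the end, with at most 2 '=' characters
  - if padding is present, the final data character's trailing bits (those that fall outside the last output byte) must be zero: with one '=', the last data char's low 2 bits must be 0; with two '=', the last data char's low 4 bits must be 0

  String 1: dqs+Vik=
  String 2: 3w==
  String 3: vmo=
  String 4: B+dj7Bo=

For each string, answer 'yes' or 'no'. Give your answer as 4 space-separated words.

String 1: 'dqs+Vik=' → valid
String 2: '3w==' → valid
String 3: 'vmo=' → valid
String 4: 'B+dj7Bo=' → valid

Answer: yes yes yes yes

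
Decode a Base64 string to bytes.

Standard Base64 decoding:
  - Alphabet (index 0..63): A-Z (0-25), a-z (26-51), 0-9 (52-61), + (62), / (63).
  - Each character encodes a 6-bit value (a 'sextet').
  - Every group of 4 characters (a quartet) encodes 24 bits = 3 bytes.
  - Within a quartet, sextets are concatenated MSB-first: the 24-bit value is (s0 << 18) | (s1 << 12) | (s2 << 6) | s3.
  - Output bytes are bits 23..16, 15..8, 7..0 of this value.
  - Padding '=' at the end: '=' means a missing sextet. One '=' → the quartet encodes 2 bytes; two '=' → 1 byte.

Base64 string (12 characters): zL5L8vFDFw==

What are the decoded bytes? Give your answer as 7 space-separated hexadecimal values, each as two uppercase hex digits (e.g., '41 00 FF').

Answer: CC BE 4B F2 F1 43 17

Derivation:
After char 0 ('z'=51): chars_in_quartet=1 acc=0x33 bytes_emitted=0
After char 1 ('L'=11): chars_in_quartet=2 acc=0xCCB bytes_emitted=0
After char 2 ('5'=57): chars_in_quartet=3 acc=0x332F9 bytes_emitted=0
After char 3 ('L'=11): chars_in_quartet=4 acc=0xCCBE4B -> emit CC BE 4B, reset; bytes_emitted=3
After char 4 ('8'=60): chars_in_quartet=1 acc=0x3C bytes_emitted=3
After char 5 ('v'=47): chars_in_quartet=2 acc=0xF2F bytes_emitted=3
After char 6 ('F'=5): chars_in_quartet=3 acc=0x3CBC5 bytes_emitted=3
After char 7 ('D'=3): chars_in_quartet=4 acc=0xF2F143 -> emit F2 F1 43, reset; bytes_emitted=6
After char 8 ('F'=5): chars_in_quartet=1 acc=0x5 bytes_emitted=6
After char 9 ('w'=48): chars_in_quartet=2 acc=0x170 bytes_emitted=6
Padding '==': partial quartet acc=0x170 -> emit 17; bytes_emitted=7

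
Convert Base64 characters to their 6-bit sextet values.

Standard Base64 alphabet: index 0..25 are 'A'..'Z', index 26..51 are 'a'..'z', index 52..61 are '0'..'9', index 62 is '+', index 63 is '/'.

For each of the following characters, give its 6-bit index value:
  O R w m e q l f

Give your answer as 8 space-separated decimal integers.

Answer: 14 17 48 38 30 42 37 31

Derivation:
'O': A..Z range, ord('O') − ord('A') = 14
'R': A..Z range, ord('R') − ord('A') = 17
'w': a..z range, 26 + ord('w') − ord('a') = 48
'm': a..z range, 26 + ord('m') − ord('a') = 38
'e': a..z range, 26 + ord('e') − ord('a') = 30
'q': a..z range, 26 + ord('q') − ord('a') = 42
'l': a..z range, 26 + ord('l') − ord('a') = 37
'f': a..z range, 26 + ord('f') − ord('a') = 31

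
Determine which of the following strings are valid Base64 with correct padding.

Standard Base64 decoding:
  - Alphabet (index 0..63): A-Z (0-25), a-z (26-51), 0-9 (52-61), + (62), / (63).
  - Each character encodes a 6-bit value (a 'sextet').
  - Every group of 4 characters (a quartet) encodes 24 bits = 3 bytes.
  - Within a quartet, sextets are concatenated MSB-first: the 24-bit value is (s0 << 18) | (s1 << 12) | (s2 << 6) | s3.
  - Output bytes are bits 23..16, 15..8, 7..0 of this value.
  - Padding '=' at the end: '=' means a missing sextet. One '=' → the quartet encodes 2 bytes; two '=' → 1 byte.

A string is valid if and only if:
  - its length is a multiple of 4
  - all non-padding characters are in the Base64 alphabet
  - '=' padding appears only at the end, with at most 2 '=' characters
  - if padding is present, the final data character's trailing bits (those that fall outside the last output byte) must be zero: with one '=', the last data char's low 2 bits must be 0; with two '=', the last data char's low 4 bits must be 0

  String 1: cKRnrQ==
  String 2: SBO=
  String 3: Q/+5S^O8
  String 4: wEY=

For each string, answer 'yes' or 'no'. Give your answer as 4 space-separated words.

Answer: yes no no yes

Derivation:
String 1: 'cKRnrQ==' → valid
String 2: 'SBO=' → invalid (bad trailing bits)
String 3: 'Q/+5S^O8' → invalid (bad char(s): ['^'])
String 4: 'wEY=' → valid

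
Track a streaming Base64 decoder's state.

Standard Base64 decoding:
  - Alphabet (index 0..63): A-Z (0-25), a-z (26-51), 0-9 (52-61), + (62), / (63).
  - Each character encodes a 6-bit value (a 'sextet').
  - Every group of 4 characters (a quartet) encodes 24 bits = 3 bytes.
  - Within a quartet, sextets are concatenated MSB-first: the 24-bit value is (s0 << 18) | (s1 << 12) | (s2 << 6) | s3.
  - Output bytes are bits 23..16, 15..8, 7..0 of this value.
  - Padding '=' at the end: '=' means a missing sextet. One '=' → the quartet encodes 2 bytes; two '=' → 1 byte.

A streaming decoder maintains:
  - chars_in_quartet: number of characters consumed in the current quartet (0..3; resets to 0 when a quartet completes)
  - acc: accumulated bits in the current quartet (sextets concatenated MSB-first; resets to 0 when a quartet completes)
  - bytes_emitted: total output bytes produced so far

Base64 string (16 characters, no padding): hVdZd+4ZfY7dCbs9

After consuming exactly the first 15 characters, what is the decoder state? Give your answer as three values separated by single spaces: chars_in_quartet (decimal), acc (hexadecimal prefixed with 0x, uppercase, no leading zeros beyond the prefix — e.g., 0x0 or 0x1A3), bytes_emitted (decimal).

Answer: 3 0x26EC 9

Derivation:
After char 0 ('h'=33): chars_in_quartet=1 acc=0x21 bytes_emitted=0
After char 1 ('V'=21): chars_in_quartet=2 acc=0x855 bytes_emitted=0
After char 2 ('d'=29): chars_in_quartet=3 acc=0x2155D bytes_emitted=0
After char 3 ('Z'=25): chars_in_quartet=4 acc=0x855759 -> emit 85 57 59, reset; bytes_emitted=3
After char 4 ('d'=29): chars_in_quartet=1 acc=0x1D bytes_emitted=3
After char 5 ('+'=62): chars_in_quartet=2 acc=0x77E bytes_emitted=3
After char 6 ('4'=56): chars_in_quartet=3 acc=0x1DFB8 bytes_emitted=3
After char 7 ('Z'=25): chars_in_quartet=4 acc=0x77EE19 -> emit 77 EE 19, reset; bytes_emitted=6
After char 8 ('f'=31): chars_in_quartet=1 acc=0x1F bytes_emitted=6
After char 9 ('Y'=24): chars_in_quartet=2 acc=0x7D8 bytes_emitted=6
After char 10 ('7'=59): chars_in_quartet=3 acc=0x1F63B bytes_emitted=6
After char 11 ('d'=29): chars_in_quartet=4 acc=0x7D8EDD -> emit 7D 8E DD, reset; bytes_emitted=9
After char 12 ('C'=2): chars_in_quartet=1 acc=0x2 bytes_emitted=9
After char 13 ('b'=27): chars_in_quartet=2 acc=0x9B bytes_emitted=9
After char 14 ('s'=44): chars_in_quartet=3 acc=0x26EC bytes_emitted=9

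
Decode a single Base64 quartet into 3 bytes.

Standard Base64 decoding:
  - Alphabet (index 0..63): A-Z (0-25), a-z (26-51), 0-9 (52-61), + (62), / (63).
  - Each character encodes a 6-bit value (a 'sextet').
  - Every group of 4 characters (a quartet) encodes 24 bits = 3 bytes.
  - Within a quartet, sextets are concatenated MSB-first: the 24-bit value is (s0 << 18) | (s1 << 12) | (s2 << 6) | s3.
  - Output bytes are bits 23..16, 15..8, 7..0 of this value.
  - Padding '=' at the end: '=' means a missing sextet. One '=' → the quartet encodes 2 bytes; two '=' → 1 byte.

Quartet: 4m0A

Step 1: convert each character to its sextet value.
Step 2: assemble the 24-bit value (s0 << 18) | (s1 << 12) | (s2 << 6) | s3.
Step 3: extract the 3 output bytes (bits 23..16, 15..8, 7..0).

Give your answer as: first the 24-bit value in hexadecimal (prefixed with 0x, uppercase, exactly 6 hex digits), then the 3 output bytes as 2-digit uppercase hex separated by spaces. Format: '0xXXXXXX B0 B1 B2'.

Sextets: 4=56, m=38, 0=52, A=0
24-bit: (56<<18) | (38<<12) | (52<<6) | 0
      = 0xE00000 | 0x026000 | 0x000D00 | 0x000000
      = 0xE26D00
Bytes: (v>>16)&0xFF=E2, (v>>8)&0xFF=6D, v&0xFF=00

Answer: 0xE26D00 E2 6D 00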